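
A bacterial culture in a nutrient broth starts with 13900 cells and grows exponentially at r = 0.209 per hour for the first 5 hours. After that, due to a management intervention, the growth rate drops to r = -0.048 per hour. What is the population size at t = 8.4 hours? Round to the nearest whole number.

Phase 1: N(5) = 13900·e^(0.209×5) = 13900·e^1.045 = 39523.2.
Phase 2 runs for 8.4 − 5 = 3.4 hours at r = -0.048.
N(8.4) = 39523.2·e^(-0.048×3.4) = 39523.2·e^-0.1632 = 33571.9.

33572 cells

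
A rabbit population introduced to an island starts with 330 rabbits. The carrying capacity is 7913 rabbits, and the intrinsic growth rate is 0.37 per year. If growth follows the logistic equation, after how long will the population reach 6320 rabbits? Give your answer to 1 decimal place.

A = (K − N₀)/N₀ = (7913 − 330)/330 = 22.979.
Solve 7913/(1 + 22.979·e^(−0.37t)) = 6320: 1 + 22.979·e^(−0.37t) = 1.2521, so e^(−0.37t) = 0.0109691.
−0.37·t = ln(0.0109691) = -4.5127, so t = 4.5127/0.37 = 12.196.

12.2 years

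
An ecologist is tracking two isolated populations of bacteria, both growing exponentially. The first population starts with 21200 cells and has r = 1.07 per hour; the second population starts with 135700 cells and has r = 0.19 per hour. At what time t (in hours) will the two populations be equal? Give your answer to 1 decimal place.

2.1 hours

Set 21200·e^(1.07t) = 135700·e^(0.19t).
e^((1.07 − 0.19)t) = 135700/21200 → e^(0.88·t) = 6.4009.
0.88·t = ln(6.4009) = 1.8564, so t = 1.8564/0.88 = 2.1096.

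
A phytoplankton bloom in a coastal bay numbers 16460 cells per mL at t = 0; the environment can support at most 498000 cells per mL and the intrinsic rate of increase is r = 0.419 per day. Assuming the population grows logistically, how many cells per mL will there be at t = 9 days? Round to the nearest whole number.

A = (K − N₀)/N₀ = (498000 − 16460)/16460 = 29.255.
N(t) = K/(1 + A·e^(−rt)) = 498000/(1 + 29.255×e^(−0.419×9)).
e^(−3.771) = 0.023029; denominator = 1 + 29.255×0.023029 = 1.6737.
N = 498000/1.6737 = 297541.

297541 cells per mL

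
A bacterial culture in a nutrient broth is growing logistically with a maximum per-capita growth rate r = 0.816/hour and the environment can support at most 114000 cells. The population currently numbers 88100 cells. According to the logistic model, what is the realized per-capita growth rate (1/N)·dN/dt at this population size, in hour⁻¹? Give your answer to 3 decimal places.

(1/N)·dN/dt = r(1 − N/K) = 0.816 × (1 − 88100/114000).
= 0.816 × 0.22719 = 0.18539.

0.185 per hour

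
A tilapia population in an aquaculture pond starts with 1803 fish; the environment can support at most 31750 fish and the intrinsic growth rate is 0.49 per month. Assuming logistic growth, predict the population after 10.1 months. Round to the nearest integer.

28405 fish

A = (K − N₀)/N₀ = (31750 − 1803)/1803 = 16.61.
N(t) = K/(1 + A·e^(−rt)) = 31750/(1 + 16.61×e^(−0.49×10.1)).
e^(−4.949) = 0.0070905; denominator = 1 + 16.61×0.0070905 = 1.1178.
N = 31750/1.1178 = 28404.8.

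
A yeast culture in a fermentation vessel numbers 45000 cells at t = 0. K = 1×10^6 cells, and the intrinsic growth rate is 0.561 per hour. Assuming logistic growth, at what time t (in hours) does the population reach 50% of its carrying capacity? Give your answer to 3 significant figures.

A = (K − N₀)/N₀ = (1×10^6 − 45000)/45000 = 21.222.
Solve 1×10^6/(1 + 21.222·e^(−0.561t)) = 500000: 1 + 21.222·e^(−0.561t) = 2, so e^(−0.561t) = 0.0471204.
−0.561·t = ln(0.0471204) = -3.055, so t = 3.055/0.561 = 5.4457.

5.45 hours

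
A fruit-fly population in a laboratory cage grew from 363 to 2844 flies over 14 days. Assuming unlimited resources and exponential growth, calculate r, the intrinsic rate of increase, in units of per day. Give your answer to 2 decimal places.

0.15 per day

From N(t) = N₀·e^(rt): e^(r·14) = 2844/363 = 7.8347.
r·14 = ln(7.8347) = 2.0586, so r = 2.0586/14 = 0.14704.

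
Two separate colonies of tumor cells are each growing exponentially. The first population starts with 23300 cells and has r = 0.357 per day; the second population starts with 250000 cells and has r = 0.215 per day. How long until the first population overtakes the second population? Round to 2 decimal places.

16.71 days

Set 23300·e^(0.357t) = 250000·e^(0.215t).
e^((0.357 − 0.215)t) = 250000/23300 → e^(0.142·t) = 10.73.
0.142·t = ln(10.73) = 2.373, so t = 2.373/0.142 = 16.711.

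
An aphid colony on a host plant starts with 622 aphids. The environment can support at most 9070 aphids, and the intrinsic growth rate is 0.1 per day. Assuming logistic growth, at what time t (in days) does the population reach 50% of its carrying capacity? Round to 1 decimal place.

A = (K − N₀)/N₀ = (9070 − 622)/622 = 13.582.
Solve 9070/(1 + 13.582·e^(−0.1t)) = 4535: 1 + 13.582·e^(−0.1t) = 2, so e^(−0.1t) = 0.0736269.
−0.1·t = ln(0.0736269) = -2.6087, so t = 2.6087/0.1 = 26.087.

26.1 days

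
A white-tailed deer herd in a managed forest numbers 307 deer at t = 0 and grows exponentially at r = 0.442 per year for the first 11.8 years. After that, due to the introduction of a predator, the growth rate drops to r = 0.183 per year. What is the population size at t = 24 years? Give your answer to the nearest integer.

Phase 1: N(11.8) = 307·e^(0.442×11.8) = 307·e^5.216 = 56525.5.
Phase 2 runs for 24 − 11.8 = 12.2 years at r = 0.183.
N(24) = 56525.5·e^(0.183×12.2) = 56525.5·e^2.233 = 527048.

527048 deer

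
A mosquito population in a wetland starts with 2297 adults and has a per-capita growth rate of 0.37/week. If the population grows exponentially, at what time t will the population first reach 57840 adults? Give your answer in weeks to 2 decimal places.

8.72 weeks

Set N₀·e^(rt) = 57840: e^(0.37·t) = 57840/2297 = 25.181.
0.37·t = ln(25.181) = 3.2261, so t = 3.2261/0.37 = 8.7191.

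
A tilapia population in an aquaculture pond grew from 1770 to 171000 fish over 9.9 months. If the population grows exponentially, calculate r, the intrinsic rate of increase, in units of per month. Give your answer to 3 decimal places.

0.462 per month

From N(t) = N₀·e^(rt): e^(r·9.9) = 171000/1770 = 96.61.
r·9.9 = ln(96.61) = 4.5707, so r = 4.5707/9.9 = 0.46169.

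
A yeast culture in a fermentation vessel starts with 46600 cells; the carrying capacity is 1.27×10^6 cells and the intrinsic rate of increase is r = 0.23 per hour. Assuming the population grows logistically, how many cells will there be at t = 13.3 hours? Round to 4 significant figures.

A = (K − N₀)/N₀ = (1.27×10^6 − 46600)/46600 = 26.253.
N(t) = K/(1 + A·e^(−rt)) = 1.27×10^6/(1 + 26.253×e^(−0.23×13.3)).
e^(−3.059) = 0.046935; denominator = 1 + 26.253×0.046935 = 2.2322.
N = 1.27×10^6/2.2322 = 568949.

568900 cells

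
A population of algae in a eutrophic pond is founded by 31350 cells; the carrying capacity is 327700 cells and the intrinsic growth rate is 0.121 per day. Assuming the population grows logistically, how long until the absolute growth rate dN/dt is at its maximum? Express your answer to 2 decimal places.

Logistic growth is fastest at N = K/2 = 163850.
A = (K − N₀)/N₀ = 9.453. Set K/(1 + A·e^(−rt)) = K/2 → A·e^(−rt) = 1.
e^(−0.121t) = 1/9.453 = 0.105787, so t = ln(9.453)/0.121 = 2.2463/0.121 = 18.565.

18.56 days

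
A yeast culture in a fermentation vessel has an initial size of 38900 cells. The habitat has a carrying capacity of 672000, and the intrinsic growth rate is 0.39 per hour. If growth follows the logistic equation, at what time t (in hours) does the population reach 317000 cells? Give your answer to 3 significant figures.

A = (K − N₀)/N₀ = (672000 − 38900)/38900 = 16.275.
Solve 672000/(1 + 16.275·e^(−0.39t)) = 317000: 1 + 16.275·e^(−0.39t) = 2.1199, so e^(−0.39t) = 0.0688092.
−0.39·t = ln(0.0688092) = -2.6764, so t = 2.6764/0.39 = 6.8626.

6.86 hours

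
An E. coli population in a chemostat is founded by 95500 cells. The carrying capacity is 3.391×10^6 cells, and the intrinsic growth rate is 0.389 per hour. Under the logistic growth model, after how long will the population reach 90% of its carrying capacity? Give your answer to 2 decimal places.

A = (K − N₀)/N₀ = (3.391×10^6 − 95500)/95500 = 34.508.
Solve 3.391×10^6/(1 + 34.508·e^(−0.389t)) = 3.0519×10^6: 1 + 34.508·e^(−0.389t) = 1.1111, so e^(−0.389t) = 0.00321988.
−0.389·t = ln(0.00321988) = -5.7384, so t = 5.7384/0.389 = 14.752.

14.75 hours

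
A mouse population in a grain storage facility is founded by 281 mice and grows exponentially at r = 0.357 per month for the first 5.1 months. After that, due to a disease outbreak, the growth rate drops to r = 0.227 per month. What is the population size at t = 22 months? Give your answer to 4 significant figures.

Phase 1: N(5.1) = 281·e^(0.357×5.1) = 281·e^1.821 = 1735.51.
Phase 2 runs for 22 − 5.1 = 16.9 months at r = 0.227.
N(22) = 1735.51·e^(0.227×16.9) = 1735.51·e^3.836 = 80447.1.

80450 mice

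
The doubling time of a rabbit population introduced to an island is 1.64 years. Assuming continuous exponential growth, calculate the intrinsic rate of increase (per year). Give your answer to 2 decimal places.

0.42 per year

r = ln(2)/t_d = 0.6931/1.64 = 0.42265.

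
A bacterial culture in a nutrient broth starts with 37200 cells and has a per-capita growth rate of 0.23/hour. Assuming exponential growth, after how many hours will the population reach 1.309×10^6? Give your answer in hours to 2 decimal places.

15.48 hours

Set N₀·e^(rt) = 1.309×10^6: e^(0.23·t) = 1.309×10^6/37200 = 35.188.
0.23·t = ln(35.188) = 3.5607, so t = 3.5607/0.23 = 15.481.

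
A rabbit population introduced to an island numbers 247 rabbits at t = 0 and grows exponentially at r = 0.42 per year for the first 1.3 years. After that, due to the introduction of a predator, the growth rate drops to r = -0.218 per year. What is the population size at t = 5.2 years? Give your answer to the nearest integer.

182 rabbits

Phase 1: N(1.3) = 247·e^(0.42×1.3) = 247·e^0.546 = 426.404.
Phase 2 runs for 5.2 − 1.3 = 3.9 years at r = -0.218.
N(5.2) = 426.404·e^(-0.218×3.9) = 426.404·e^-0.8502 = 182.215.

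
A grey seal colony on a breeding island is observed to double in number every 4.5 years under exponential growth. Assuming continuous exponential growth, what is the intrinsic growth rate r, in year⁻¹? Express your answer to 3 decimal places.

r = ln(2)/t_d = 0.6931/4.5 = 0.15403.

0.154 per year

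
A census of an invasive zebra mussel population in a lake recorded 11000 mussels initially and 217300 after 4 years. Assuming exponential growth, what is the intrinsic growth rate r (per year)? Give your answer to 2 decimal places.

0.75 per year

From N(t) = N₀·e^(rt): e^(r·4) = 217300/11000 = 19.755.
r·4 = ln(19.755) = 2.9834, so r = 2.9834/4 = 0.74585.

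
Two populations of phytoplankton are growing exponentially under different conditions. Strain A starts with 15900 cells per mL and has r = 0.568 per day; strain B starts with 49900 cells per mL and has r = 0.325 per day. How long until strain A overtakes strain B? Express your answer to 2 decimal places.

4.71 days

Set 15900·e^(0.568t) = 49900·e^(0.325t).
e^((0.568 − 0.325)t) = 49900/15900 → e^(0.243·t) = 3.1384.
0.243·t = ln(3.1384) = 1.1437, so t = 1.1437/0.243 = 4.7066.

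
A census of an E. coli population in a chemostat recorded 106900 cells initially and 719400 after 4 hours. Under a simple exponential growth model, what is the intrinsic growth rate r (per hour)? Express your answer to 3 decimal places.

From N(t) = N₀·e^(rt): e^(r·4) = 719400/106900 = 6.7297.
r·4 = ln(6.7297) = 1.9065, so r = 1.9065/4 = 0.47663.

0.477 per hour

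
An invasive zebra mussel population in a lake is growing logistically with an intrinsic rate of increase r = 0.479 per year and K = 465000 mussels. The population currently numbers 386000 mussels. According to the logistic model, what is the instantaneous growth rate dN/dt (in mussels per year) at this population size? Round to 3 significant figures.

dN/dt = rN(1 − N/K) = 0.479 × 386000 × (1 − 386000/465000).
1 − 386000/465000 = 0.16989; dN/dt = 0.479 × 386000 × 0.16989 = 31412.

31400 mussels per year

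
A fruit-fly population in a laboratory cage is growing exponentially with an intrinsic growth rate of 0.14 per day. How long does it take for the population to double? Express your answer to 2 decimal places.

4.95 days

Doubling time t_d = ln(2)/r = 0.6931/0.14 = 4.9511.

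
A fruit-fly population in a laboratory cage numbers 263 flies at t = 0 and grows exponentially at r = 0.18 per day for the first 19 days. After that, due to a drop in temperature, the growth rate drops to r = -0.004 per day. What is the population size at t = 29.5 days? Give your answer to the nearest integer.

7709 flies

Phase 1: N(19) = 263·e^(0.18×19) = 263·e^3.42 = 8039.76.
Phase 2 runs for 29.5 − 19 = 10.5 days at r = -0.004.
N(29.5) = 8039.76·e^(-0.004×10.5) = 8039.76·e^-0.042 = 7709.08.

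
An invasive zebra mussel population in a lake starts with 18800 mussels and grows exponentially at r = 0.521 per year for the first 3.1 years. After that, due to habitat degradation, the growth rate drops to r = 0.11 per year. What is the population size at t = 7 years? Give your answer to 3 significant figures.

145000 mussels

Phase 1: N(3.1) = 18800·e^(0.521×3.1) = 18800·e^1.615 = 94533.7.
Phase 2 runs for 7 − 3.1 = 3.9 years at r = 0.11.
N(7) = 94533.7·e^(0.11×3.9) = 94533.7·e^0.429 = 145177.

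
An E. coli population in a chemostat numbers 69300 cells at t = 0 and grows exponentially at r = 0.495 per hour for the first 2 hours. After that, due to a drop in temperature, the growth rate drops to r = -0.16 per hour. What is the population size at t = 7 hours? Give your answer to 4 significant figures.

Phase 1: N(2) = 69300·e^(0.495×2) = 69300·e^0.99 = 186503.
Phase 2 runs for 7 − 2 = 5 hours at r = -0.16.
N(7) = 186503·e^(-0.16×5) = 186503·e^-0.8 = 83801.

83800 cells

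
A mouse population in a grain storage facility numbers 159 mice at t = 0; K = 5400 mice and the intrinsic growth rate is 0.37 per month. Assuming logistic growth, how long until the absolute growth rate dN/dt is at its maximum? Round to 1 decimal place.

Logistic growth is fastest at N = K/2 = 2700.
A = (K − N₀)/N₀ = 32.962. Set K/(1 + A·e^(−rt)) = K/2 → A·e^(−rt) = 1.
e^(−0.37t) = 1/32.962 = 0.0303377, so t = ln(32.962)/0.37 = 3.4954/0.37 = 9.4469.

9.4 months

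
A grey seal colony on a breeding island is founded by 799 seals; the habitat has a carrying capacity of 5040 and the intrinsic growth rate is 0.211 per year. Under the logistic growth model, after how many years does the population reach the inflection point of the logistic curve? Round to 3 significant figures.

Logistic growth is fastest at N = K/2 = 2520.
A = (K − N₀)/N₀ = 5.3079. Set K/(1 + A·e^(−rt)) = K/2 → A·e^(−rt) = 1.
e^(−0.211t) = 1/5.3079 = 0.188399, so t = ln(5.3079)/0.211 = 1.6692/0.211 = 7.9109.

7.91 years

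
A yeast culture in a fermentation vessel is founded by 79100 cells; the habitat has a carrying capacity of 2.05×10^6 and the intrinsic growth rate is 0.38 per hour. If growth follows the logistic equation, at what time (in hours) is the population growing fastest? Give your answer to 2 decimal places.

Logistic growth is fastest at N = K/2 = 1.025×10^6.
A = (K − N₀)/N₀ = 24.917. Set K/(1 + A·e^(−rt)) = K/2 → A·e^(−rt) = 1.
e^(−0.38t) = 1/24.917 = 0.0401339, so t = ln(24.917)/0.38 = 3.2155/0.38 = 8.4619.

8.46 hours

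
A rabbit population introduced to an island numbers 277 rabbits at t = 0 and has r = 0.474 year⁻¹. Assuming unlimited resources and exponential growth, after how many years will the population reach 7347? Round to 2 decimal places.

Set N₀·e^(rt) = 7347: e^(0.474·t) = 7347/277 = 26.523.
0.474·t = ln(26.523) = 3.278, so t = 3.278/0.474 = 6.9157.

6.92 years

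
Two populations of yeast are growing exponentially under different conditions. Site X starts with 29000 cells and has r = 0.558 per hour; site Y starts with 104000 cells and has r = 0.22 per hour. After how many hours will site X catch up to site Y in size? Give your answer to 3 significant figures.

3.78 hours

Set 29000·e^(0.558t) = 104000·e^(0.22t).
e^((0.558 − 0.22)t) = 104000/29000 → e^(0.338·t) = 3.5862.
0.338·t = ln(3.5862) = 1.2771, so t = 1.2771/0.338 = 3.7784.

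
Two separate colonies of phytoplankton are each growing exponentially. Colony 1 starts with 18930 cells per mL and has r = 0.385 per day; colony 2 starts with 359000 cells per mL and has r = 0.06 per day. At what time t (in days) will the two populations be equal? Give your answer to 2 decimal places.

Set 18930·e^(0.385t) = 359000·e^(0.06t).
e^((0.385 − 0.06)t) = 359000/18930 → e^(0.325·t) = 18.965.
0.325·t = ln(18.965) = 2.9426, so t = 2.9426/0.325 = 9.0541.

9.05 days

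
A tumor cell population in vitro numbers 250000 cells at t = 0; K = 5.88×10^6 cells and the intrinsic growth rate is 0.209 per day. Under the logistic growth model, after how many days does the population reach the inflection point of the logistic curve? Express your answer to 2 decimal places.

Logistic growth is fastest at N = K/2 = 2.94×10^6.
A = (K − N₀)/N₀ = 22.52. Set K/(1 + A·e^(−rt)) = K/2 → A·e^(−rt) = 1.
e^(−0.209t) = 1/22.52 = 0.044405, so t = ln(22.52)/0.209 = 3.1144/0.209 = 14.901.

14.90 days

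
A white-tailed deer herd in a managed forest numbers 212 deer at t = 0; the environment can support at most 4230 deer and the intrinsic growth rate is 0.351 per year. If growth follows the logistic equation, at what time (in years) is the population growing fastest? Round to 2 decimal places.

8.38 years

Logistic growth is fastest at N = K/2 = 2115.
A = (K − N₀)/N₀ = 18.953. Set K/(1 + A·e^(−rt)) = K/2 → A·e^(−rt) = 1.
e^(−0.351t) = 1/18.953 = 0.0527626, so t = ln(18.953)/0.351 = 2.942/0.351 = 8.3816.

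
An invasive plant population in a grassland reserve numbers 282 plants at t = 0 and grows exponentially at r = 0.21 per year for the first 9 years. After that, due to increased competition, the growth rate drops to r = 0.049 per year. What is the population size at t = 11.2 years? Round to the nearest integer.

Phase 1: N(9) = 282·e^(0.21×9) = 282·e^1.89 = 1866.66.
Phase 2 runs for 11.2 − 9 = 2.2 years at r = 0.049.
N(11.2) = 1866.66·e^(0.049×2.2) = 1866.66·e^0.1078 = 2079.13.

2079 plants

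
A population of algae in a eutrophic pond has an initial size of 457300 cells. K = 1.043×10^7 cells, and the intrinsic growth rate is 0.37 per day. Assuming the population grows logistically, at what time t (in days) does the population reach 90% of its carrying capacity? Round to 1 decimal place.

14.3 days

A = (K − N₀)/N₀ = (1.043×10^7 − 457300)/457300 = 21.808.
Solve 1.043×10^7/(1 + 21.808·e^(−0.37t)) = 9.387×10^6: 1 + 21.808·e^(−0.37t) = 1.1111, so e^(−0.37t) = 0.00509502.
−0.37·t = ln(0.00509502) = -5.2795, so t = 5.2795/0.37 = 14.269.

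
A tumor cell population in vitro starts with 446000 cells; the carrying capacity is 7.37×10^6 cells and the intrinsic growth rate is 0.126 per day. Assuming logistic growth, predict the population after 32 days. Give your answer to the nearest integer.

5778628 cells

A = (K − N₀)/N₀ = (7.37×10^6 − 446000)/446000 = 15.525.
N(t) = K/(1 + A·e^(−rt)) = 7.37×10^6/(1 + 15.525×e^(−0.126×32)).
e^(−4.032) = 0.017739; denominator = 1 + 15.525×0.017739 = 1.2754.
N = 7.37×10^6/1.2754 = 5.778628×10^6.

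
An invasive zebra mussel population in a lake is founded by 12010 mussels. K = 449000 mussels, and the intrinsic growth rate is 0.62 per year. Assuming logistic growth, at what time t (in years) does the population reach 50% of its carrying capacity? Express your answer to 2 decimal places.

5.80 years

A = (K − N₀)/N₀ = (449000 − 12010)/12010 = 36.386.
Solve 449000/(1 + 36.386·e^(−0.62t)) = 224500: 1 + 36.386·e^(−0.62t) = 2, so e^(−0.62t) = 0.0274835.
−0.62·t = ln(0.0274835) = -3.5942, so t = 3.5942/0.62 = 5.797.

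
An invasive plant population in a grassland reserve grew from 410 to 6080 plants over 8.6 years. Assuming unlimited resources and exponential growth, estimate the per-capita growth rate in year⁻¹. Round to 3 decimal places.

From N(t) = N₀·e^(rt): e^(r·8.6) = 6080/410 = 14.829.
r·8.6 = ln(14.829) = 2.6966, so r = 2.6966/8.6 = 0.31356.

0.314 per year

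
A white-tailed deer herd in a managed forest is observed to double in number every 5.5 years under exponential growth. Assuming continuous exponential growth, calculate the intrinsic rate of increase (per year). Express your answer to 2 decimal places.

r = ln(2)/t_d = 0.6931/5.5 = 0.12603.

0.13 per year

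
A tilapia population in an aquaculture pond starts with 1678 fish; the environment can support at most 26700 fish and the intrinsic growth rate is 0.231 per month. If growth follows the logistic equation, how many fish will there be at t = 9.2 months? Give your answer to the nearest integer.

9602 fish

A = (K − N₀)/N₀ = (26700 − 1678)/1678 = 14.912.
N(t) = K/(1 + A·e^(−rt)) = 26700/(1 + 14.912×e^(−0.231×9.2)).
e^(−2.125) = 0.11941; denominator = 1 + 14.912×0.11941 = 2.7806.
N = 26700/2.7806 = 9602.23.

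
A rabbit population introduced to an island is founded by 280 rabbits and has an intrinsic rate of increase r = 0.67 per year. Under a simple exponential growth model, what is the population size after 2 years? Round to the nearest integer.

1069 rabbits

N(t) = N₀·e^(rt) = 280 × e^(0.67×2) = 280 × e^1.34.
e^1.34 ≈ 3.819, so N ≈ 280 × 3.819 = 1069.33.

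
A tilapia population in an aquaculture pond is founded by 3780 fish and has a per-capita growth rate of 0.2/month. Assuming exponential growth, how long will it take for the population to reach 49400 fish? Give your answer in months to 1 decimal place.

Set N₀·e^(rt) = 49400: e^(0.2·t) = 49400/3780 = 13.069.
0.2·t = ln(13.069) = 2.5702, so t = 2.5702/0.2 = 12.851.

12.9 months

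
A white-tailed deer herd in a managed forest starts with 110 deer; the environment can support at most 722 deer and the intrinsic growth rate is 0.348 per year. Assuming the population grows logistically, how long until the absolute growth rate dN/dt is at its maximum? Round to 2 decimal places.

4.93 years

Logistic growth is fastest at N = K/2 = 361.
A = (K − N₀)/N₀ = 5.5636. Set K/(1 + A·e^(−rt)) = K/2 → A·e^(−rt) = 1.
e^(−0.348t) = 1/5.5636 = 0.179739, so t = ln(5.5636)/0.348 = 1.7163/0.348 = 4.9318.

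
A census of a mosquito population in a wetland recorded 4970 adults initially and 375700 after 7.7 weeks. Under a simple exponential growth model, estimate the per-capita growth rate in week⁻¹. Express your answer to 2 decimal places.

From N(t) = N₀·e^(rt): e^(r·7.7) = 375700/4970 = 75.594.
r·7.7 = ln(75.594) = 4.3254, so r = 4.3254/7.7 = 0.56174.

0.56 per week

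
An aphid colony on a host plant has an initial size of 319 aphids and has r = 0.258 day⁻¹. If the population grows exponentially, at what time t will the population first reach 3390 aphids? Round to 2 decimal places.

Set N₀·e^(rt) = 3390: e^(0.258·t) = 3390/319 = 10.627.
0.258·t = ln(10.627) = 2.3634, so t = 2.3634/0.258 = 9.1604.

9.16 days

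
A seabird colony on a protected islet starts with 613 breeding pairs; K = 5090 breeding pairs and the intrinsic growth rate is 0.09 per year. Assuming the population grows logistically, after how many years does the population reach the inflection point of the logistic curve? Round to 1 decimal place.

Logistic growth is fastest at N = K/2 = 2545.
A = (K − N₀)/N₀ = 7.3034. Set K/(1 + A·e^(−rt)) = K/2 → A·e^(−rt) = 1.
e^(−0.09t) = 1/7.3034 = 0.136922, so t = ln(7.3034)/0.09 = 1.9883/0.09 = 22.093.

22.1 years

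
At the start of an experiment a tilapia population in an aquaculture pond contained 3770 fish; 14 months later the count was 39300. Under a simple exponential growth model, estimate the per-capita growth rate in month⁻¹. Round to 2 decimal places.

0.17 per month

From N(t) = N₀·e^(rt): e^(r·14) = 39300/3770 = 10.424.
r·14 = ln(10.424) = 2.3441, so r = 2.3441/14 = 0.16744.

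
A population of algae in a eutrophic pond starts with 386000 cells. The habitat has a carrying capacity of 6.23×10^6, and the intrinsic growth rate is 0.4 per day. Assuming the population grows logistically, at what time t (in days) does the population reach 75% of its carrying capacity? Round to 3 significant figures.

9.54 days

A = (K − N₀)/N₀ = (6.23×10^6 − 386000)/386000 = 15.14.
Solve 6.23×10^6/(1 + 15.14·e^(−0.4t)) = 4.6725×10^6: 1 + 15.14·e^(−0.4t) = 1.3333, so e^(−0.4t) = 0.0220169.
−0.4·t = ln(0.0220169) = -3.8159, so t = 3.8159/0.4 = 9.5399.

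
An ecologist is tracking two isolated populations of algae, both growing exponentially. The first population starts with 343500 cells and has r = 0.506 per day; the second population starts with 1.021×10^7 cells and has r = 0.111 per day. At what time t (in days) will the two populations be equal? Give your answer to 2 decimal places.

8.59 days

Set 343500·e^(0.506t) = 1.021×10^7·e^(0.111t).
e^((0.506 − 0.111)t) = 1.021×10^7/343500 → e^(0.395·t) = 29.723.
0.395·t = ln(29.723) = 3.3919, so t = 3.3919/0.395 = 8.5872.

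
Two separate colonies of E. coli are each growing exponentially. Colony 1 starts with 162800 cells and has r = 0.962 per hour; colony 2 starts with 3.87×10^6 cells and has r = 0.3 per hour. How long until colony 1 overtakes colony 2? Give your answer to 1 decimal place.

Set 162800·e^(0.962t) = 3.87×10^6·e^(0.3t).
e^((0.962 − 0.3)t) = 3.87×10^6/162800 → e^(0.662·t) = 23.771.
0.662·t = ln(23.771) = 3.1685, so t = 3.1685/0.662 = 4.7862.

4.8 hours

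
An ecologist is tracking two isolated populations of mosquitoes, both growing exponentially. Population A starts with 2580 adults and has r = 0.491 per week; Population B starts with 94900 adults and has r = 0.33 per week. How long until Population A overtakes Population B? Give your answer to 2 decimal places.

22.39 weeks

Set 2580·e^(0.491t) = 94900·e^(0.33t).
e^((0.491 − 0.33)t) = 94900/2580 → e^(0.161·t) = 36.783.
0.161·t = ln(36.783) = 3.605, so t = 3.605/0.161 = 22.392.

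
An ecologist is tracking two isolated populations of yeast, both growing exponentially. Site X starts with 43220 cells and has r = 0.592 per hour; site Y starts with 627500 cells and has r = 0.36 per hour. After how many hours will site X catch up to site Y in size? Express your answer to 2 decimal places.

Set 43220·e^(0.592t) = 627500·e^(0.36t).
e^((0.592 − 0.36)t) = 627500/43220 → e^(0.232·t) = 14.519.
0.232·t = ln(14.519) = 2.6754, so t = 2.6754/0.232 = 11.532.

11.53 hours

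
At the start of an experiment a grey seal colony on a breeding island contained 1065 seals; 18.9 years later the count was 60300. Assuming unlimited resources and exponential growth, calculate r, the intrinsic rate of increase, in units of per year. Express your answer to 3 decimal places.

0.214 per year

From N(t) = N₀·e^(rt): e^(r·18.9) = 60300/1065 = 56.62.
r·18.9 = ln(56.62) = 4.0364, so r = 4.0364/18.9 = 0.21356.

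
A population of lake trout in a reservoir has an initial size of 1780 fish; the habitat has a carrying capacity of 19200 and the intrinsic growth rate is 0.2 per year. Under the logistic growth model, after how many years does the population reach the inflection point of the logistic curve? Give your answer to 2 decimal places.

Logistic growth is fastest at N = K/2 = 9600.
A = (K − N₀)/N₀ = 9.7865. Set K/(1 + A·e^(−rt)) = K/2 → A·e^(−rt) = 1.
e^(−0.2t) = 1/9.7865 = 0.102181, so t = ln(9.7865)/0.2 = 2.281/0.2 = 11.405.

11.41 years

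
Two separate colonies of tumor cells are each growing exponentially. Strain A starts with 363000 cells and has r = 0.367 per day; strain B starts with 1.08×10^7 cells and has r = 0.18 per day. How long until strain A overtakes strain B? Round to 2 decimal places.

18.14 days

Set 363000·e^(0.367t) = 1.08×10^7·e^(0.18t).
e^((0.367 − 0.18)t) = 1.08×10^7/363000 → e^(0.187·t) = 29.752.
0.187·t = ln(29.752) = 3.3929, so t = 3.3929/0.187 = 18.144.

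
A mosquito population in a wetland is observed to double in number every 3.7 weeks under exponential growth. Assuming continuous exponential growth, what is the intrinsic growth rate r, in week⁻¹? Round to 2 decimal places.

0.19 per week

r = ln(2)/t_d = 0.6931/3.7 = 0.18734.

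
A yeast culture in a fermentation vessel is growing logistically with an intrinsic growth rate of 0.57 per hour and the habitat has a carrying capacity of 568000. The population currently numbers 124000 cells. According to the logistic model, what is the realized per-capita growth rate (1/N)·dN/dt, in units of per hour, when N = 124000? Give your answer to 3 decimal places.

0.446 per hour

(1/N)·dN/dt = r(1 − N/K) = 0.57 × (1 − 124000/568000).
= 0.57 × 0.78169 = 0.44556.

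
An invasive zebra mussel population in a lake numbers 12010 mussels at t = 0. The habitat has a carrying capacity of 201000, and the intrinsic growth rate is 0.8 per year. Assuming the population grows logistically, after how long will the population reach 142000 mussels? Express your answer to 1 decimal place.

4.5 years

A = (K − N₀)/N₀ = (201000 − 12010)/12010 = 15.736.
Solve 201000/(1 + 15.736·e^(−0.8t)) = 142000: 1 + 15.736·e^(−0.8t) = 1.4155, so e^(−0.8t) = 0.0264039.
−0.8·t = ln(0.0264039) = -3.6342, so t = 3.6342/0.8 = 4.5428.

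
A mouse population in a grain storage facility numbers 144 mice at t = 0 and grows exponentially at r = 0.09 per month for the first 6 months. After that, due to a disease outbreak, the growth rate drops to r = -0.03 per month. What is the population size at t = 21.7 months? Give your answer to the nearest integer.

154 mice

Phase 1: N(6) = 144·e^(0.09×6) = 144·e^0.54 = 247.105.
Phase 2 runs for 21.7 − 6 = 15.7 months at r = -0.03.
N(21.7) = 247.105·e^(-0.03×15.7) = 247.105·e^-0.471 = 154.287.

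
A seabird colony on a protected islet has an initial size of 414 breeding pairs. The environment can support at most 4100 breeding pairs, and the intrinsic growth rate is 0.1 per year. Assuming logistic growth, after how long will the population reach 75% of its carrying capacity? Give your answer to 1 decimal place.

A = (K − N₀)/N₀ = (4100 − 414)/414 = 8.9034.
Solve 4100/(1 + 8.9034·e^(−0.1t)) = 3075: 1 + 8.9034·e^(−0.1t) = 1.3333, so e^(−0.1t) = 0.037439.
−0.1·t = ln(0.037439) = -3.285, so t = 3.285/0.1 = 32.85.

32.9 years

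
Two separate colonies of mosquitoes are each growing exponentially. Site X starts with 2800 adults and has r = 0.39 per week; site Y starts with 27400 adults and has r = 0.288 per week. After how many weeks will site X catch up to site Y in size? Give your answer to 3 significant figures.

22.4 weeks

Set 2800·e^(0.39t) = 27400·e^(0.288t).
e^((0.39 − 0.288)t) = 27400/2800 → e^(0.102·t) = 9.7857.
0.102·t = ln(9.7857) = 2.2809, so t = 2.2809/0.102 = 22.362.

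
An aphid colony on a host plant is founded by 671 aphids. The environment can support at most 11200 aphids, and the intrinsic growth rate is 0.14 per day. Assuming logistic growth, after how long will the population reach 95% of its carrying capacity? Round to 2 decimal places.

A = (K − N₀)/N₀ = (11200 − 671)/671 = 15.692.
Solve 11200/(1 + 15.692·e^(−0.14t)) = 10640: 1 + 15.692·e^(−0.14t) = 1.0526, so e^(−0.14t) = 0.00335414.
−0.14·t = ln(0.00335414) = -5.6976, so t = 5.6976/0.14 = 40.697.

40.70 days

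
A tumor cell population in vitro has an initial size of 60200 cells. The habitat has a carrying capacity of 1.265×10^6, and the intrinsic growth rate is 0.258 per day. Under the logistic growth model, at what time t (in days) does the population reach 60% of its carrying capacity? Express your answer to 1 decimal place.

13.2 days

A = (K − N₀)/N₀ = (1.265×10^6 − 60200)/60200 = 20.013.
Solve 1.265×10^6/(1 + 20.013·e^(−0.258t)) = 759000: 1 + 20.013·e^(−0.258t) = 1.6667, so e^(−0.258t) = 0.0333112.
−0.258·t = ln(0.0333112) = -3.4019, so t = 3.4019/0.258 = 13.186.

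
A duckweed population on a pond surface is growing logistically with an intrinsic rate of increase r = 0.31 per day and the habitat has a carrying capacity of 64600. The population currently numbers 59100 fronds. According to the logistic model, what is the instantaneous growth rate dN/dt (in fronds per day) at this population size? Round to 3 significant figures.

dN/dt = rN(1 − N/K) = 0.31 × 59100 × (1 − 59100/64600).
1 − 59100/64600 = 0.085139; dN/dt = 0.31 × 59100 × 0.085139 = 1559.8.

1560 fronds per day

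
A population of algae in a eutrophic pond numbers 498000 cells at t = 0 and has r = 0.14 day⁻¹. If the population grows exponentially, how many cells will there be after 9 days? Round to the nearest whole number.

1755660 cells

N(t) = N₀·e^(rt) = 498000 × e^(0.14×9) = 498000 × e^1.26.
e^1.26 ≈ 3.5254, so N ≈ 498000 × 3.5254 = 1.75566×10^6.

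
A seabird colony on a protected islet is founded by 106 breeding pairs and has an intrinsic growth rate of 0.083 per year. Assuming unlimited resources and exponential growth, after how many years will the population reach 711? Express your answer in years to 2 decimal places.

Set N₀·e^(rt) = 711: e^(0.083·t) = 711/106 = 6.7075.
0.083·t = ln(6.7075) = 1.9032, so t = 1.9032/0.083 = 22.931.

22.93 years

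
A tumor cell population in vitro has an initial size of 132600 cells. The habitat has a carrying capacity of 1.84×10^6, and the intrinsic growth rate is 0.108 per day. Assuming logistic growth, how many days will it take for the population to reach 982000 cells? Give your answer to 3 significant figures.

A = (K − N₀)/N₀ = (1.84×10^6 − 132600)/132600 = 12.876.
Solve 1.84×10^6/(1 + 12.876·e^(−0.108t)) = 982000: 1 + 12.876·e^(−0.108t) = 1.8737, so e^(−0.108t) = 0.0678553.
−0.108·t = ln(0.0678553) = -2.6904, so t = 2.6904/0.108 = 24.911.

24.9 days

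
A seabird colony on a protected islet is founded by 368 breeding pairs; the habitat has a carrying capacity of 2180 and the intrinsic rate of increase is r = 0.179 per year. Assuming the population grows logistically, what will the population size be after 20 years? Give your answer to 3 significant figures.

A = (K − N₀)/N₀ = (2180 − 368)/368 = 4.9239.
N(t) = K/(1 + A·e^(−rt)) = 2180/(1 + 4.9239×e^(−0.179×20)).
e^(−3.58) = 0.027876; denominator = 1 + 4.9239×0.027876 = 1.1373.
N = 2180/1.1373 = 1916.89.

1920 breeding pairs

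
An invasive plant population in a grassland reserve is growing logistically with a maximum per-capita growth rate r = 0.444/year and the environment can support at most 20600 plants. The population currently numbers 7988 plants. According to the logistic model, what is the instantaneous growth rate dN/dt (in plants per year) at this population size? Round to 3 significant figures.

dN/dt = rN(1 − N/K) = 0.444 × 7988 × (1 − 7988/20600).
1 − 7988/20600 = 0.61223; dN/dt = 0.444 × 7988 × 0.61223 = 2171.4.

2170 plants per year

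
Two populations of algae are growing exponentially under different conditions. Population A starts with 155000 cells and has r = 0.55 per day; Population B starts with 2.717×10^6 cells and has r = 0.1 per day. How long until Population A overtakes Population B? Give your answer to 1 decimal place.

6.4 days

Set 155000·e^(0.55t) = 2.717×10^6·e^(0.1t).
e^((0.55 − 0.1)t) = 2.717×10^6/155000 → e^(0.45·t) = 17.529.
0.45·t = ln(17.529) = 2.8639, so t = 2.8639/0.45 = 6.3641.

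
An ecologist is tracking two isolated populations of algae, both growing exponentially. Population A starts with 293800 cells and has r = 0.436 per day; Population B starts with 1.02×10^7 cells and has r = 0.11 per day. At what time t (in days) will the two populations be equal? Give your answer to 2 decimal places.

Set 293800·e^(0.436t) = 1.02×10^7·e^(0.11t).
e^((0.436 − 0.11)t) = 1.02×10^7/293800 → e^(0.326·t) = 34.717.
0.326·t = ln(34.717) = 3.5472, so t = 3.5472/0.326 = 10.881.

10.88 days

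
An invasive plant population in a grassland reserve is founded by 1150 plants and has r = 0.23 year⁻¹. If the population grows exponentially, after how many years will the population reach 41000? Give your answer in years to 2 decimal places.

Set N₀·e^(rt) = 41000: e^(0.23·t) = 41000/1150 = 35.652.
0.23·t = ln(35.652) = 3.5738, so t = 3.5738/0.23 = 15.538.

15.54 years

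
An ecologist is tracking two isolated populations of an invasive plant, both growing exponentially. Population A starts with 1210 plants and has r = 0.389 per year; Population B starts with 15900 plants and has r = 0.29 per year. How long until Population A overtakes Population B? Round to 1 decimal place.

26.0 years

Set 1210·e^(0.389t) = 15900·e^(0.29t).
e^((0.389 − 0.29)t) = 15900/1210 → e^(0.099·t) = 13.14.
0.099·t = ln(13.14) = 2.5757, so t = 2.5757/0.099 = 26.017.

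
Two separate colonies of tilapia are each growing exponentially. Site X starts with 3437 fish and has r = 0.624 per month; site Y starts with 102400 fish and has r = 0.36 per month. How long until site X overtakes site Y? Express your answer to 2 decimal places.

Set 3437·e^(0.624t) = 102400·e^(0.36t).
e^((0.624 − 0.36)t) = 102400/3437 → e^(0.264·t) = 29.793.
0.264·t = ln(29.793) = 3.3943, so t = 3.3943/0.264 = 12.857.

12.86 months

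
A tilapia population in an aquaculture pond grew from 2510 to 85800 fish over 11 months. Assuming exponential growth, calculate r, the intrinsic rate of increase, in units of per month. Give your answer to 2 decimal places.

0.32 per month

From N(t) = N₀·e^(rt): e^(r·11) = 85800/2510 = 34.183.
r·11 = ln(34.183) = 3.5317, so r = 3.5317/11 = 0.32107.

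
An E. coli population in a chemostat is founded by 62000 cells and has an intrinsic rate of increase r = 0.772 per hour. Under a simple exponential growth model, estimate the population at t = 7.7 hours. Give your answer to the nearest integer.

23659840 cells

N(t) = N₀·e^(rt) = 62000 × e^(0.772×7.7) = 62000 × e^5.944.
e^5.944 ≈ 381.61, so N ≈ 62000 × 381.61 = 2.365984×10^7.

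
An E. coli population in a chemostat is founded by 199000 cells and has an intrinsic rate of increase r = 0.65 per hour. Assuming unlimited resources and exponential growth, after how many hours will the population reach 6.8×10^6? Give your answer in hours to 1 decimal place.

5.4 hours

Set N₀·e^(rt) = 6.8×10^6: e^(0.65·t) = 6.8×10^6/199000 = 34.171.
0.65·t = ln(34.171) = 3.5314, so t = 3.5314/0.65 = 5.4329.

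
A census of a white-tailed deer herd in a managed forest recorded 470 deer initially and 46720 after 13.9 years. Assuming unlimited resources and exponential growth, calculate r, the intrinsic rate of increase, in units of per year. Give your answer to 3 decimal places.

0.331 per year

From N(t) = N₀·e^(rt): e^(r·13.9) = 46720/470 = 99.404.
r·13.9 = ln(99.404) = 4.5992, so r = 4.5992/13.9 = 0.33088.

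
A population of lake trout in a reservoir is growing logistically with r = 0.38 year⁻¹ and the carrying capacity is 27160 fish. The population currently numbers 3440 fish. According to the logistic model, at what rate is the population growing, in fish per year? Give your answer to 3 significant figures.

1140 fish per year

dN/dt = rN(1 − N/K) = 0.38 × 3440 × (1 − 3440/27160).
1 − 3440/27160 = 0.87334; dN/dt = 0.38 × 3440 × 0.87334 = 1141.6.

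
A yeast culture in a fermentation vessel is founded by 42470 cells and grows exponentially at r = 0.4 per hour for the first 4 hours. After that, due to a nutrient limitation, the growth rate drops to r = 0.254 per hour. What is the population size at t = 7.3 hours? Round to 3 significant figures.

Phase 1: N(4) = 42470·e^(0.4×4) = 42470·e^1.6 = 210355.
Phase 2 runs for 7.3 − 4 = 3.3 hours at r = 0.254.
N(7.3) = 210355·e^(0.254×3.3) = 210355·e^0.8382 = 486384.

486000 cells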